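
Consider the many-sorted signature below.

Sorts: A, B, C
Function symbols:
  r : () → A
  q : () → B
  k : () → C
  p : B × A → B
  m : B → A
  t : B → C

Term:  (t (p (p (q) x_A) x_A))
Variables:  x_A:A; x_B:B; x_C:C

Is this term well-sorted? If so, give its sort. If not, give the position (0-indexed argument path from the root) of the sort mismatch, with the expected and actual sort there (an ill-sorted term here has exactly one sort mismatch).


well-sorted; sort = C

      (q) : B
      x_A : A
    (p (q) x_A) : B
    x_A : A
  (p (p (q) x_A) x_A) : B
(t (p (p (q) x_A) x_A)) : C


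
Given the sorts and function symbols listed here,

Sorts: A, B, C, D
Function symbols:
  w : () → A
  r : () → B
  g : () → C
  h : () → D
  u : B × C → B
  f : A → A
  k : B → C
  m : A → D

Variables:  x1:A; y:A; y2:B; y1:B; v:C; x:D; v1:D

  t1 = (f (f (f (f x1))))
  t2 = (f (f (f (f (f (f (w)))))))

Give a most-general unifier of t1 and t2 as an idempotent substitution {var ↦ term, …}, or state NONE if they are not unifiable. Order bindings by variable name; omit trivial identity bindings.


{x1 ↦ (f (f (w)))}


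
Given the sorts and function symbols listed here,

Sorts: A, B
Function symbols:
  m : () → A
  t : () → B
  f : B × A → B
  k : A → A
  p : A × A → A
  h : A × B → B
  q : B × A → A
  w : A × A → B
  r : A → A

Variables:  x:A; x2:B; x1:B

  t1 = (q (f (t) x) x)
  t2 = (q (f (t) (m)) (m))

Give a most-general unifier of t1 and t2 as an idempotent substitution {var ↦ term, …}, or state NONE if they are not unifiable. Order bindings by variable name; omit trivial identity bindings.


{x ↦ (m)}


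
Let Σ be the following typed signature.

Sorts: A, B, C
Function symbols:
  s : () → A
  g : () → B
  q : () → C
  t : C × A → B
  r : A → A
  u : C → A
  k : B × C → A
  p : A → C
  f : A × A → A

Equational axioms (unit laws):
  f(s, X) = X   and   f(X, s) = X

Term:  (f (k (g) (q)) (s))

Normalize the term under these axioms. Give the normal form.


normal form = (k (g) (q))

1. (f (k (g) (q)) (s))  →  (k (g) (q))


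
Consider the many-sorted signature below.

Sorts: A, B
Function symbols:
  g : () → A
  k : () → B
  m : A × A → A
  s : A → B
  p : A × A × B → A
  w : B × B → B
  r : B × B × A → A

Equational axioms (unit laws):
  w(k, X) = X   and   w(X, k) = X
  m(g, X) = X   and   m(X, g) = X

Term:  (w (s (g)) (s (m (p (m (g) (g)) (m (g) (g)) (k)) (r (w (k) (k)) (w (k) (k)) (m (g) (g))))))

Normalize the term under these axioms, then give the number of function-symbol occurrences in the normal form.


1. (w (s (g)) (s (m (p (m (g) (g)) (m (g) (g)) (k)) (r (w (k) (k)) (w (k) (k)) (m (g) (g))))))  →  (w (s (g)) (s (m (p (g) (m (g) (g)) (k)) (r (w (k) (k)) (w (k) (k)) (m (g) (g))))))
2. (w (s (g)) (s (m (p (g) (m (g) (g)) (k)) (r (w (k) (k)) (w (k) (k)) (m (g) (g))))))  →  (w (s (g)) (s (m (p (g) (g) (k)) (r (w (k) (k)) (w (k) (k)) (m (g) (g))))))
3. (w (s (g)) (s (m (p (g) (g) (k)) (r (w (k) (k)) (w (k) (k)) (m (g) (g))))))  →  (w (s (g)) (s (m (p (g) (g) (k)) (r (k) (w (k) (k)) (m (g) (g))))))
4. (w (s (g)) (s (m (p (g) (g) (k)) (r (k) (w (k) (k)) (m (g) (g))))))  →  (w (s (g)) (s (m (p (g) (g) (k)) (r (k) (k) (m (g) (g))))))
5. (w (s (g)) (s (m (p (g) (g) (k)) (r (k) (k) (m (g) (g))))))  →  (w (s (g)) (s (m (p (g) (g) (k)) (r (k) (k) (g)))))
normal form: (w (s (g)) (s (m (p (g) (g) (k)) (r (k) (k) (g)))))

size = 13


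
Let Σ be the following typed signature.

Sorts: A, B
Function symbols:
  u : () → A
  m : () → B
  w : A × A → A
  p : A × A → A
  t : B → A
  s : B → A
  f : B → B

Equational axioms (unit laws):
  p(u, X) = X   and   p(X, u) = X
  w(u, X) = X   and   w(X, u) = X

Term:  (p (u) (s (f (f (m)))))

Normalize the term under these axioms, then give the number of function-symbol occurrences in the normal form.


1. (p (u) (s (f (f (m)))))  →  (s (f (f (m))))
normal form: (s (f (f (m))))

size = 4


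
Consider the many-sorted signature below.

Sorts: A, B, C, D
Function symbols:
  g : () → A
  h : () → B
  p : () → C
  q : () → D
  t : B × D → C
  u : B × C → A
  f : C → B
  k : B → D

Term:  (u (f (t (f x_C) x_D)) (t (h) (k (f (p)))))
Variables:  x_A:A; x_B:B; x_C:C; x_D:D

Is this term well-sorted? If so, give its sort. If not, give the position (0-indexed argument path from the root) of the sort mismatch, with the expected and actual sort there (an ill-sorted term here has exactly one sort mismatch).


        x_C : C
      (f x_C) : B
      x_D : D
    (t (f x_C) x_D) : C
  (f (t (f x_C) x_D)) : B
    (h) : B
        (p) : C
      (f (p)) : B
    (k (f (p))) : D
  (t (h) (k (f (p)))) : C
(u (f (t (f x_C) x_D)) (t (h) (k (f (p))))) : A

well-sorted; sort = A


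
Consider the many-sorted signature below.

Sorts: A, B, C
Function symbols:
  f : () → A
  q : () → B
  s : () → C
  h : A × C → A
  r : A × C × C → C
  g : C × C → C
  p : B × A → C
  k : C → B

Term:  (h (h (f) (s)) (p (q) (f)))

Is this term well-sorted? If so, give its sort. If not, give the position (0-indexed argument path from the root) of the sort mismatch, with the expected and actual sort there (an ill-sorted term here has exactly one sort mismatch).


well-sorted; sort = A

    (f) : A
    (s) : C
  (h (f) (s)) : A
    (q) : B
    (f) : A
  (p (q) (f)) : C
(h (h (f) (s)) (p (q) (f))) : A


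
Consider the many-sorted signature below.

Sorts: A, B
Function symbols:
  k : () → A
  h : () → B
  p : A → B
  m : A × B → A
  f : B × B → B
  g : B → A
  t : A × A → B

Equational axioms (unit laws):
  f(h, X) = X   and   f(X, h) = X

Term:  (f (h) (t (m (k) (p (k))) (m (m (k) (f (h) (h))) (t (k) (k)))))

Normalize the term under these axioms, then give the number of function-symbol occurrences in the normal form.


1. (f (h) (t (m (k) (p (k))) (m (m (k) (f (h) (h))) (t (k) (k)))))  →  (t (m (k) (p (k))) (m (m (k) (f (h) (h))) (t (k) (k))))
2. (t (m (k) (p (k))) (m (m (k) (f (h) (h))) (t (k) (k))))  →  (t (m (k) (p (k))) (m (m (k) (h)) (t (k) (k))))
normal form: (t (m (k) (p (k))) (m (m (k) (h)) (t (k) (k))))

size = 12


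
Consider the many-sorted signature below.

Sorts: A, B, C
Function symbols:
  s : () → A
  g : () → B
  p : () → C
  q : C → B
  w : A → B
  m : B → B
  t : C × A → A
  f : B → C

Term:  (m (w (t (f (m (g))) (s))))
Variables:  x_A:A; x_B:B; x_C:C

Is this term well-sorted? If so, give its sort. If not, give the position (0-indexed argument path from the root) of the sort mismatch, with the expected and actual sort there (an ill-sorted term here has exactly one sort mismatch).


well-sorted; sort = B

          (g) : B
        (m (g)) : B
      (f (m (g))) : C
      (s) : A
    (t (f (m (g))) (s)) : A
  (w (t (f (m (g))) (s))) : B
(m (w (t (f (m (g))) (s)))) : B


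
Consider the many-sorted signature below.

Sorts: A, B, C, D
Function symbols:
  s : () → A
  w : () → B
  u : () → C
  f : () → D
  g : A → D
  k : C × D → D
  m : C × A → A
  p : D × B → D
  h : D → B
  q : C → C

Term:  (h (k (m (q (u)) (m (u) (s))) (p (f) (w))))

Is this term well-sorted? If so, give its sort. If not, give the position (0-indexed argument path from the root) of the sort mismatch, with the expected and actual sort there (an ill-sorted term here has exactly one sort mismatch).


ill-sorted at position [0, 0]: expected C, got A

        (u) : C
      (q (u)) : C
        (u) : C
        (s) : A
      (m (u) (s)) : A
    (m (q (u)) (m (u) (s))) : A
      (f) : D
      (w) : B
    (p (f) (w)) : D
  (k (m (q (u)) (m (u) (s))) (p (f) (w))) : ✗ arg 0 at [0, 0] has sort A, expected C


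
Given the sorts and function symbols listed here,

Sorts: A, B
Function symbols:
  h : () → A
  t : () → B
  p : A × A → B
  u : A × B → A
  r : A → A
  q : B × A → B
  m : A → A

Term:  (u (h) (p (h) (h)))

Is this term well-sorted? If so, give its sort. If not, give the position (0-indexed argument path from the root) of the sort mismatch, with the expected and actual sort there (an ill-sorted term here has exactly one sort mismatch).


  (h) : A
    (h) : A
    (h) : A
  (p (h) (h)) : B
(u (h) (p (h) (h))) : A

well-sorted; sort = A


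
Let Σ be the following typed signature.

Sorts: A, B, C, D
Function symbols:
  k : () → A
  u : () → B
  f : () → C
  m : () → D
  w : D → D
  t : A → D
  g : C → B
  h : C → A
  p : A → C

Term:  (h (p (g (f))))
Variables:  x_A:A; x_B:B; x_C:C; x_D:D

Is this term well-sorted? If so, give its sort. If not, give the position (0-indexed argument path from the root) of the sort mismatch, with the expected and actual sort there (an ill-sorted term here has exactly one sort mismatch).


      (f) : C
    (g (f)) : B
  (p (g (f))) : ✗ arg 0 at [0, 0] has sort B, expected A

ill-sorted at position [0, 0]: expected A, got B


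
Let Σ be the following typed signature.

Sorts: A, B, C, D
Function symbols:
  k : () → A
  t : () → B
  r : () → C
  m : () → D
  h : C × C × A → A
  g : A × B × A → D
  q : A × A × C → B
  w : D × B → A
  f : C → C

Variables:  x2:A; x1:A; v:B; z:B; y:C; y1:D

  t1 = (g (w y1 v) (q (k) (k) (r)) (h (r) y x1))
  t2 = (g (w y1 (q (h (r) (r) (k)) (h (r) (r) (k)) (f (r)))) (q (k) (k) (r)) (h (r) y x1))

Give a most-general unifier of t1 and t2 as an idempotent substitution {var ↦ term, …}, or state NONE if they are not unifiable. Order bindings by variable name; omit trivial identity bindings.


{v ↦ (q (h (r) (r) (k)) (h (r) (r) (k)) (f (r)))}


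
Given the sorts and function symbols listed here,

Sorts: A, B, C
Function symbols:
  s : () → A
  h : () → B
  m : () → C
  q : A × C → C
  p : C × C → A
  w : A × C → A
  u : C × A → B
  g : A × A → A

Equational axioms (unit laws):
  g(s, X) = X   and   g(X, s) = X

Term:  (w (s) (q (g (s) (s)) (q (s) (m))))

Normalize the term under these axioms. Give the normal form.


1. (w (s) (q (g (s) (s)) (q (s) (m))))  →  (w (s) (q (s) (q (s) (m))))

normal form = (w (s) (q (s) (q (s) (m))))


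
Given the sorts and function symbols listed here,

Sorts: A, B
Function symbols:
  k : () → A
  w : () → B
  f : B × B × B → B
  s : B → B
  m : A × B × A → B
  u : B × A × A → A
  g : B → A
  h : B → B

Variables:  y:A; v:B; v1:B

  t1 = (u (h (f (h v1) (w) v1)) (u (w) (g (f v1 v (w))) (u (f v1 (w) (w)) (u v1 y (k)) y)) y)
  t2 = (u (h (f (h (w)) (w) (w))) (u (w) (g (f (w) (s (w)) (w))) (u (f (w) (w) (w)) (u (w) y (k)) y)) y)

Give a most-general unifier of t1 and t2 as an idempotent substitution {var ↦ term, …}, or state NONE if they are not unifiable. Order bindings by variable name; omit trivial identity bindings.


{v ↦ (s (w)), v1 ↦ (w)}


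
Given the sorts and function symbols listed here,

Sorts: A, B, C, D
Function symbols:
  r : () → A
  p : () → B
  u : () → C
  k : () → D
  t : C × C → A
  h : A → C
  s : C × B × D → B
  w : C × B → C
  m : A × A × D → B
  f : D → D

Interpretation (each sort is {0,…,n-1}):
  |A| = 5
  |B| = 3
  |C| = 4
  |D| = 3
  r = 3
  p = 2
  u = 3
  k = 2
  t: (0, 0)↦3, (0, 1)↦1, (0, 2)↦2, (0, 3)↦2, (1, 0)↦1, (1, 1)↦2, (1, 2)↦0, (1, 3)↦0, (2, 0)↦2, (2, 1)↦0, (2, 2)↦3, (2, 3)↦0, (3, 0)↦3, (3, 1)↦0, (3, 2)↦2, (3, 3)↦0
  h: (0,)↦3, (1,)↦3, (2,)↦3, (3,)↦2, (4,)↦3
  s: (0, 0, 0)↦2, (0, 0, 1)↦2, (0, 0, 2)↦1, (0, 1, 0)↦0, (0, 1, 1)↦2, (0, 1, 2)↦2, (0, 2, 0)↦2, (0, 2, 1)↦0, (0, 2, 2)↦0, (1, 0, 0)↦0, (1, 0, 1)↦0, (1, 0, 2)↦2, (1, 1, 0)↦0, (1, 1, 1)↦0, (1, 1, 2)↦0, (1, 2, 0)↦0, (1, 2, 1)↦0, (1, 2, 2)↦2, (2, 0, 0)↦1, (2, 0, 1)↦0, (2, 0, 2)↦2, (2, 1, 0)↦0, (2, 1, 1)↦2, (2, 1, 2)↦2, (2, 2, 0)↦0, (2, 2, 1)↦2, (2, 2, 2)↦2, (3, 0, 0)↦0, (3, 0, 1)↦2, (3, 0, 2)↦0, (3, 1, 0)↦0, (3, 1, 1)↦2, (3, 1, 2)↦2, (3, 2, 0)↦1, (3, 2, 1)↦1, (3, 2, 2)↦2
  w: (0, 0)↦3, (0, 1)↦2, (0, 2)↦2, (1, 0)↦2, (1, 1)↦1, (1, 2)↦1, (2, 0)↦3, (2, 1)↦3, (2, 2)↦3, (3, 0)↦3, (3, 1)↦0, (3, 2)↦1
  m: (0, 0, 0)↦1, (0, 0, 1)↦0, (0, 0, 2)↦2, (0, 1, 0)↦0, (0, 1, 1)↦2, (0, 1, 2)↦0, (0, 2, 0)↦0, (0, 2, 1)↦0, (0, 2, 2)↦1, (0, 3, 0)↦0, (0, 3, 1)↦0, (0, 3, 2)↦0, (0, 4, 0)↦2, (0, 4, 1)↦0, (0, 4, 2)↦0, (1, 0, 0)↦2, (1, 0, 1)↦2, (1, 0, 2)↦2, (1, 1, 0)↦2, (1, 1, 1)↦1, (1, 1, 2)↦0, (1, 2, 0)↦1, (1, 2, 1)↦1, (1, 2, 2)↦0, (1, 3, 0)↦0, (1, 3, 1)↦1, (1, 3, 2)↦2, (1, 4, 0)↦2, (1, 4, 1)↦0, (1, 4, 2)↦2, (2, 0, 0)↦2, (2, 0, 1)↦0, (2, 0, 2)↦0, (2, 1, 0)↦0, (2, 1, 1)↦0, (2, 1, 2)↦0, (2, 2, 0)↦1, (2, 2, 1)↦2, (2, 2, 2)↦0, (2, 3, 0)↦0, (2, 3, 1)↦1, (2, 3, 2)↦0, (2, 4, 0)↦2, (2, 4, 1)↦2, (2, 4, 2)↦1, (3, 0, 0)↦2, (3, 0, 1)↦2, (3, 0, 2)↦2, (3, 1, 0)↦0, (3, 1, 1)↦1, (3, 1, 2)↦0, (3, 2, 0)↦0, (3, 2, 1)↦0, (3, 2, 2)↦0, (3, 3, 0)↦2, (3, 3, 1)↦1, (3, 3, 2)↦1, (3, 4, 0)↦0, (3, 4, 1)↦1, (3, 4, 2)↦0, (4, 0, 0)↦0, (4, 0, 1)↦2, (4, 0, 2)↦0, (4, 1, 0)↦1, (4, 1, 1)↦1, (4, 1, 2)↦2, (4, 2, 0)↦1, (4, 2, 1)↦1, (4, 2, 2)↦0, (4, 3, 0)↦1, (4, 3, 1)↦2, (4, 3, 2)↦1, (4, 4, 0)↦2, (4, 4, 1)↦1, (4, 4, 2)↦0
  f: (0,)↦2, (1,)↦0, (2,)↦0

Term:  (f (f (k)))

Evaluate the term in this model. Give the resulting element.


  k = 2
  (f (k)) = f(2,) = 0
  (f (f (k))) = f(0,) = 2

value = 2


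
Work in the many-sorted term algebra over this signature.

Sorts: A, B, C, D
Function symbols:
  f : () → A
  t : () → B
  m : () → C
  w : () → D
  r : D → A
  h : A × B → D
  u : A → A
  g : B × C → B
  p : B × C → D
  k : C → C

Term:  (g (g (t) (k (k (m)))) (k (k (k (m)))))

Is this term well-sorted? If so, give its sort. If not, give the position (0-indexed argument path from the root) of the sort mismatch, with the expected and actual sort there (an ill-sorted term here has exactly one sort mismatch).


well-sorted; sort = B

    (t) : B
        (m) : C
      (k (m)) : C
    (k (k (m))) : C
  (g (t) (k (k (m)))) : B
        (m) : C
      (k (m)) : C
    (k (k (m))) : C
  (k (k (k (m)))) : C
(g (g (t) (k (k (m)))) (k (k (k (m))))) : B


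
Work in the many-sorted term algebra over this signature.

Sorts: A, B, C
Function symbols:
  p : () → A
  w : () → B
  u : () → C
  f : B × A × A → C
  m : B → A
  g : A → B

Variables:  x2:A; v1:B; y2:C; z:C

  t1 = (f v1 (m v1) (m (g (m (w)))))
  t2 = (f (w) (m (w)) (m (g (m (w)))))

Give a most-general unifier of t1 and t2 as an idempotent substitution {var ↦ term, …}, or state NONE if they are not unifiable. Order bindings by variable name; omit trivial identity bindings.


{v1 ↦ (w)}


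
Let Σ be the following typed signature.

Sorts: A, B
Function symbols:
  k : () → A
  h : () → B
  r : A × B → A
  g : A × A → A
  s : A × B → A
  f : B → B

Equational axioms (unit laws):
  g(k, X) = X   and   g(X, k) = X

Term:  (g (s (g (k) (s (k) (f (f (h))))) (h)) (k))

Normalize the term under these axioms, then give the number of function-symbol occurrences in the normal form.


1. (g (s (g (k) (s (k) (f (f (h))))) (h)) (k))  →  (s (g (k) (s (k) (f (f (h))))) (h))
2. (s (g (k) (s (k) (f (f (h))))) (h))  →  (s (s (k) (f (f (h)))) (h))
normal form: (s (s (k) (f (f (h)))) (h))

size = 7


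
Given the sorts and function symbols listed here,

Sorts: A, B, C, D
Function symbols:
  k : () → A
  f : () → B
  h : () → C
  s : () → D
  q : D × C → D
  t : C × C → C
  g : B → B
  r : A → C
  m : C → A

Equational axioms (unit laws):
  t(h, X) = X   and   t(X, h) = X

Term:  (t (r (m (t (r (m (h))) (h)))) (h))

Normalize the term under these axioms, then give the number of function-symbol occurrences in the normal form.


1. (t (r (m (t (r (m (h))) (h)))) (h))  →  (r (m (t (r (m (h))) (h))))
2. (r (m (t (r (m (h))) (h))))  →  (r (m (r (m (h)))))
normal form: (r (m (r (m (h)))))

size = 5


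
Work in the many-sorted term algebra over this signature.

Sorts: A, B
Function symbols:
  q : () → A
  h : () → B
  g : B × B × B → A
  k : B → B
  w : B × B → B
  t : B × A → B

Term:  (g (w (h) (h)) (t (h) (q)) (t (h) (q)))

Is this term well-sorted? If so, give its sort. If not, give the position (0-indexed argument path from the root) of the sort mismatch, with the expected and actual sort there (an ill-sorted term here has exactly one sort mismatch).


well-sorted; sort = A

    (h) : B
    (h) : B
  (w (h) (h)) : B
    (h) : B
    (q) : A
  (t (h) (q)) : B
    (h) : B
    (q) : A
  (t (h) (q)) : B
(g (w (h) (h)) (t (h) (q)) (t (h) (q))) : A


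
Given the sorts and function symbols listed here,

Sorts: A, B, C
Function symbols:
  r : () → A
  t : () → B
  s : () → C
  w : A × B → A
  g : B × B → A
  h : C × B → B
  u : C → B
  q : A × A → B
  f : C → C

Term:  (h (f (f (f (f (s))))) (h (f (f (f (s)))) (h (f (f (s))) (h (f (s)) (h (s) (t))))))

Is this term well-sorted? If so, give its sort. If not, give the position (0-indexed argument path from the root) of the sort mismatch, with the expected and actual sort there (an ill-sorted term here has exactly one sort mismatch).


well-sorted; sort = B

          (s) : C
        (f (s)) : C
      (f (f (s))) : C
    (f (f (f (s)))) : C
  (f (f (f (f (s))))) : C
          (s) : C
        (f (s)) : C
      (f (f (s))) : C
    (f (f (f (s)))) : C
          (s) : C
        (f (s)) : C
      (f (f (s))) : C
          (s) : C
        (f (s)) : C
          (s) : C
          (t) : B
        (h (s) (t)) : B
      (h (f (s)) (h (s) (t))) : B
    (h (f (f (s))) (h (f (s)) (h (s) (t)))) : B
  (h (f (f (f (s)))) (h (f (f (s))) (h (f (s)) (h (s) (t))))) : B
(h (f (f (f (f (s))))) (h (f (f (f (s)))) (h (f (f (s))) (h (f (s)) (h (s) (t)))))) : B


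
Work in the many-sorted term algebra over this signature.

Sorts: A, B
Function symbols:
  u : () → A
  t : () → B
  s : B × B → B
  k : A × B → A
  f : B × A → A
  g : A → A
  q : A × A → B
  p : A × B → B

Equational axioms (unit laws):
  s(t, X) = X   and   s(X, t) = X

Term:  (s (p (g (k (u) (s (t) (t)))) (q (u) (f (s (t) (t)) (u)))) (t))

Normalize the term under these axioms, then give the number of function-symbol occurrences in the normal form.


size = 10

1. (s (p (g (k (u) (s (t) (t)))) (q (u) (f (s (t) (t)) (u)))) (t))  →  (p (g (k (u) (s (t) (t)))) (q (u) (f (s (t) (t)) (u))))
2. (p (g (k (u) (s (t) (t)))) (q (u) (f (s (t) (t)) (u))))  →  (p (g (k (u) (t))) (q (u) (f (s (t) (t)) (u))))
3. (p (g (k (u) (t))) (q (u) (f (s (t) (t)) (u))))  →  (p (g (k (u) (t))) (q (u) (f (t) (u))))
normal form: (p (g (k (u) (t))) (q (u) (f (t) (u))))


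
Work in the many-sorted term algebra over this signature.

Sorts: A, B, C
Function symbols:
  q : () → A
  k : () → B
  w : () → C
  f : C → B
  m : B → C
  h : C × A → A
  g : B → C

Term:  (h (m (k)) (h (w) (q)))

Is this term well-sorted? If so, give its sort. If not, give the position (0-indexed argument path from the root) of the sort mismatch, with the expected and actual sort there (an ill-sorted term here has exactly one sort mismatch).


well-sorted; sort = A

    (k) : B
  (m (k)) : C
    (w) : C
    (q) : A
  (h (w) (q)) : A
(h (m (k)) (h (w) (q))) : A


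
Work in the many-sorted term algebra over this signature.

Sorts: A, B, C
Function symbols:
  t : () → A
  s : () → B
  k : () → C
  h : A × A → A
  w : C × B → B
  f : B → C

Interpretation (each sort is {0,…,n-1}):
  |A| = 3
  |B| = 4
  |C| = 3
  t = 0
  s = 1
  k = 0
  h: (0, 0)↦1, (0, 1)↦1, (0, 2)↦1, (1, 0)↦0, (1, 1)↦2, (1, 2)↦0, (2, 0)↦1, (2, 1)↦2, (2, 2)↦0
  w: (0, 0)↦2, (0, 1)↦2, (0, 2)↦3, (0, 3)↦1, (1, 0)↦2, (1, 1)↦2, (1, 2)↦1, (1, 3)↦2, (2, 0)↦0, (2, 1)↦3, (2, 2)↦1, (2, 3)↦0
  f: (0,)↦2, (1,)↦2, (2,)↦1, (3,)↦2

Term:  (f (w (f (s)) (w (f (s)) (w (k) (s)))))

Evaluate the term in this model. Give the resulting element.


  s = 1
  (f (s)) = f(1,) = 2
  s = 1
  (f (s)) = f(1,) = 2
  k = 0
  s = 1
  (w (k) (s)) = w(0, 1) = 2
  (w (f (s)) (w (k) (s))) = w(2, 2) = 1
  (w (f (s)) (w (f (s)) (w (k) (s)))) = w(2, 1) = 3
  (f (w (f (s)) (w (f (s)) (w (k) (s))))) = f(3,) = 2

value = 2


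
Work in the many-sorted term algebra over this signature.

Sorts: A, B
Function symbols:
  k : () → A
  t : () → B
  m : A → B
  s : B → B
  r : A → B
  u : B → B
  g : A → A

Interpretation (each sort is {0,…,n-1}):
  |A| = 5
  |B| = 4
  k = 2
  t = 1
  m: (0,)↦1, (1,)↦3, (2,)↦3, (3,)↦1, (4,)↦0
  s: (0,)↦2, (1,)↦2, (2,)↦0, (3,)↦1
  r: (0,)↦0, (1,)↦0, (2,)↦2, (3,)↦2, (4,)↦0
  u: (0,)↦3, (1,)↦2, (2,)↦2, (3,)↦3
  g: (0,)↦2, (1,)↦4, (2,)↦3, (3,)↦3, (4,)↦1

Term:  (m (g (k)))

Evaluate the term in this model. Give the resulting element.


value = 1

  k = 2
  (g (k)) = g(2,) = 3
  (m (g (k))) = m(3,) = 1


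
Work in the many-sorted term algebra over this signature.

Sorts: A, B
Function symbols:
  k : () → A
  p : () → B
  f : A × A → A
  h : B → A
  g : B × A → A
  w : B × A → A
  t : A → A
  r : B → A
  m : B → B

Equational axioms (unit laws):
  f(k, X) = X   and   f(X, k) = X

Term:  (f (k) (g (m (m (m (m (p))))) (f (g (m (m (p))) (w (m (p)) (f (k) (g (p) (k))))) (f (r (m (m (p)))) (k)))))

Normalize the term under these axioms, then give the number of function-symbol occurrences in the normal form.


1. (f (k) (g (m (m (m (m (p))))) (f (g (m (m (p))) (w (m (p)) (f (k) (g (p) (k))))) (f (r (m (m (p)))) (k)))))  →  (g (m (m (m (m (p))))) (f (g (m (m (p))) (w (m (p)) (f (k) (g (p) (k))))) (f (r (m (m (p)))) (k))))
2. (g (m (m (m (m (p))))) (f (g (m (m (p))) (w (m (p)) (f (k) (g (p) (k))))) (f (r (m (m (p)))) (k))))  →  (g (m (m (m (m (p))))) (f (g (m (m (p))) (w (m (p)) (g (p) (k)))) (f (r (m (m (p)))) (k))))
3. (g (m (m (m (m (p))))) (f (g (m (m (p))) (w (m (p)) (g (p) (k)))) (f (r (m (m (p)))) (k))))  →  (g (m (m (m (m (p))))) (f (g (m (m (p))) (w (m (p)) (g (p) (k)))) (r (m (m (p))))))
normal form: (g (m (m (m (m (p))))) (f (g (m (m (p))) (w (m (p)) (g (p) (k)))) (r (m (m (p))))))

size = 21


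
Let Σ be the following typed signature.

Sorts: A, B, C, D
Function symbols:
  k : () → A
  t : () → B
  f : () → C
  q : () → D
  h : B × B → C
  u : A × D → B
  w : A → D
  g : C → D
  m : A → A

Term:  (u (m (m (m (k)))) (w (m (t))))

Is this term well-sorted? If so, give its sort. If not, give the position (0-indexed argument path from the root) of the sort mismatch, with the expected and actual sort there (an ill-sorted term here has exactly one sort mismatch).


ill-sorted at position [1, 0, 0]: expected A, got B

        (k) : A
      (m (k)) : A
    (m (m (k))) : A
  (m (m (m (k)))) : A
      (t) : B
    (m (t)) : ✗ arg 0 at [1, 0, 0] has sort B, expected A


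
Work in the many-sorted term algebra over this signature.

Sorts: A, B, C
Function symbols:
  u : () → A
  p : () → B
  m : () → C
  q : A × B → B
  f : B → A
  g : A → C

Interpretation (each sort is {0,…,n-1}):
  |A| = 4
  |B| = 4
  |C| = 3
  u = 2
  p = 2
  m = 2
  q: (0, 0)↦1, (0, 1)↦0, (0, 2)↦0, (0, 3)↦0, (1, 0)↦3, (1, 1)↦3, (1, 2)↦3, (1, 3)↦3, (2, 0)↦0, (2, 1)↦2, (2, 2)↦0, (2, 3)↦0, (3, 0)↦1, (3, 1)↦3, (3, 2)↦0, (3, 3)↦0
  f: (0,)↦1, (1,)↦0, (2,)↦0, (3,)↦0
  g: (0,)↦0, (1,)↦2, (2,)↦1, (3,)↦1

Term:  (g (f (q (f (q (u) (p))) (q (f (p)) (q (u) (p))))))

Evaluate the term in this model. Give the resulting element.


value = 0

  u = 2
  p = 2
  (q (u) (p)) = q(2, 2) = 0
  (f (q (u) (p))) = f(0,) = 1
  p = 2
  (f (p)) = f(2,) = 0
  u = 2
  p = 2
  (q (u) (p)) = q(2, 2) = 0
  (q (f (p)) (q (u) (p))) = q(0, 0) = 1
  (q (f (q (u) (p))) (q (f (p)) (q (u) (p)))) = q(1, 1) = 3
  (f (q (f (q (u) (p))) (q (f (p)) (q (u) (p))))) = f(3,) = 0
  (g (f (q (f (q (u) (p))) (q (f (p)) (q (u) (p)))))) = g(0,) = 0


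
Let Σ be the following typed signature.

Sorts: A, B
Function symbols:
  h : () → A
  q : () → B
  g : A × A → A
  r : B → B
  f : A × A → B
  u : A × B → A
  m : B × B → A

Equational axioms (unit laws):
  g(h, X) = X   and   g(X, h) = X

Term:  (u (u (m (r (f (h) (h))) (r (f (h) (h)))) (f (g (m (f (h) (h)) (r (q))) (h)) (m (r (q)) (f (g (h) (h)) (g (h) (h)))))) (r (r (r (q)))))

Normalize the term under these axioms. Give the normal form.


normal form = (u (u (m (r (f (h) (h))) (r (f (h) (h)))) (f (m (f (h) (h)) (r (q))) (m (r (q)) (f (h) (h))))) (r (r (r (q)))))

1. (u (u (m (r (f (h) (h))) (r (f (h) (h)))) (f (g (m (f (h) (h)) (r (q))) (h)) (m (r (q)) (f (g (h) (h)) (g (h) (h)))))) (r (r (r (q)))))  →  (u (u (m (r (f (h) (h))) (r (f (h) (h)))) (f (m (f (h) (h)) (r (q))) (m (r (q)) (f (g (h) (h)) (g (h) (h)))))) (r (r (r (q)))))
2. (u (u (m (r (f (h) (h))) (r (f (h) (h)))) (f (m (f (h) (h)) (r (q))) (m (r (q)) (f (g (h) (h)) (g (h) (h)))))) (r (r (r (q)))))  →  (u (u (m (r (f (h) (h))) (r (f (h) (h)))) (f (m (f (h) (h)) (r (q))) (m (r (q)) (f (h) (g (h) (h)))))) (r (r (r (q)))))
3. (u (u (m (r (f (h) (h))) (r (f (h) (h)))) (f (m (f (h) (h)) (r (q))) (m (r (q)) (f (h) (g (h) (h)))))) (r (r (r (q)))))  →  (u (u (m (r (f (h) (h))) (r (f (h) (h)))) (f (m (f (h) (h)) (r (q))) (m (r (q)) (f (h) (h))))) (r (r (r (q)))))


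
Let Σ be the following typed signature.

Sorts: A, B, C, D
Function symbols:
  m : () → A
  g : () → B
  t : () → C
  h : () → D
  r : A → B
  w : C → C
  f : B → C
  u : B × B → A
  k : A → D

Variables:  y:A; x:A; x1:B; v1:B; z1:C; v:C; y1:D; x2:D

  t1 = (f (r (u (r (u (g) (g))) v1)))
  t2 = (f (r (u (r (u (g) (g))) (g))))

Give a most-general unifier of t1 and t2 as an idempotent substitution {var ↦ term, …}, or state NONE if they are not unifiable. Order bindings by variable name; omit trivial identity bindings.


{v1 ↦ (g)}


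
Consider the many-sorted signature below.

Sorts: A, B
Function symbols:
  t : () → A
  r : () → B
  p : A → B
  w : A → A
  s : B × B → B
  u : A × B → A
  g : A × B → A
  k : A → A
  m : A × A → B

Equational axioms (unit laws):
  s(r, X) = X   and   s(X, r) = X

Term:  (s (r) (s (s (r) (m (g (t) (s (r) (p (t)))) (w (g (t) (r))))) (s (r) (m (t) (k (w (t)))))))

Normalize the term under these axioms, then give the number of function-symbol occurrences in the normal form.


size = 15

1. (s (r) (s (s (r) (m (g (t) (s (r) (p (t)))) (w (g (t) (r))))) (s (r) (m (t) (k (w (t)))))))  →  (s (s (r) (m (g (t) (s (r) (p (t)))) (w (g (t) (r))))) (s (r) (m (t) (k (w (t))))))
2. (s (s (r) (m (g (t) (s (r) (p (t)))) (w (g (t) (r))))) (s (r) (m (t) (k (w (t))))))  →  (s (m (g (t) (s (r) (p (t)))) (w (g (t) (r)))) (s (r) (m (t) (k (w (t))))))
3. (s (m (g (t) (s (r) (p (t)))) (w (g (t) (r)))) (s (r) (m (t) (k (w (t))))))  →  (s (m (g (t) (p (t))) (w (g (t) (r)))) (s (r) (m (t) (k (w (t))))))
4. (s (m (g (t) (p (t))) (w (g (t) (r)))) (s (r) (m (t) (k (w (t))))))  →  (s (m (g (t) (p (t))) (w (g (t) (r)))) (m (t) (k (w (t)))))
normal form: (s (m (g (t) (p (t))) (w (g (t) (r)))) (m (t) (k (w (t)))))


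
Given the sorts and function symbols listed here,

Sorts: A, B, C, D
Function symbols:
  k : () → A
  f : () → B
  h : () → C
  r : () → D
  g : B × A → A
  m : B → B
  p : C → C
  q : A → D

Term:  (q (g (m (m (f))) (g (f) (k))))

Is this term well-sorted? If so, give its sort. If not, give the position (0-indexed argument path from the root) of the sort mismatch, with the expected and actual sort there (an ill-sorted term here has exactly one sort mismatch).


        (f) : B
      (m (f)) : B
    (m (m (f))) : B
      (f) : B
      (k) : A
    (g (f) (k)) : A
  (g (m (m (f))) (g (f) (k))) : A
(q (g (m (m (f))) (g (f) (k)))) : D

well-sorted; sort = D


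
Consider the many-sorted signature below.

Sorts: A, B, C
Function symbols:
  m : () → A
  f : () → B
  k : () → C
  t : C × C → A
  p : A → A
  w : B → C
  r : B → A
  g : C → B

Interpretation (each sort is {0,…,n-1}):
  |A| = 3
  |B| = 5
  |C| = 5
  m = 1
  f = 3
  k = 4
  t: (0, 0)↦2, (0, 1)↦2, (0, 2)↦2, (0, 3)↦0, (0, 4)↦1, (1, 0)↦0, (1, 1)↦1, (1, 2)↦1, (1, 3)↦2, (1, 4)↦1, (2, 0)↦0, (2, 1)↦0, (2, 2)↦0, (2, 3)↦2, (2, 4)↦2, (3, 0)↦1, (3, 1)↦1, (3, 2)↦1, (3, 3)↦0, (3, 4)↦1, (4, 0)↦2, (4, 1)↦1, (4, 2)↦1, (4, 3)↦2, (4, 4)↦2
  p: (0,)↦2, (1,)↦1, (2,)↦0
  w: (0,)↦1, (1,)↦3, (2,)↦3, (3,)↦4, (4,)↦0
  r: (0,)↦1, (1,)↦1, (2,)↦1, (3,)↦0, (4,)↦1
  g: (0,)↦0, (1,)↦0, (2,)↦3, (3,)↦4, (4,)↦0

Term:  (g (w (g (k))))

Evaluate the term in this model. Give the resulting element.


value = 0

  k = 4
  (g (k)) = g(4,) = 0
  (w (g (k))) = w(0,) = 1
  (g (w (g (k)))) = g(1,) = 0


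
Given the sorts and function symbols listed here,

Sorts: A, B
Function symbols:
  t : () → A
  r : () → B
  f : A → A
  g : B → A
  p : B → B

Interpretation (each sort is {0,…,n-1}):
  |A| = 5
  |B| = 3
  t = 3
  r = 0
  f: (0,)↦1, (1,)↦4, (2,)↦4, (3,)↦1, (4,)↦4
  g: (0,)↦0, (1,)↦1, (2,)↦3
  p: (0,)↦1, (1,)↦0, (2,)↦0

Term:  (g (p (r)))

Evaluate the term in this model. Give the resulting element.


value = 1

  r = 0
  (p (r)) = p(0,) = 1
  (g (p (r))) = g(1,) = 1


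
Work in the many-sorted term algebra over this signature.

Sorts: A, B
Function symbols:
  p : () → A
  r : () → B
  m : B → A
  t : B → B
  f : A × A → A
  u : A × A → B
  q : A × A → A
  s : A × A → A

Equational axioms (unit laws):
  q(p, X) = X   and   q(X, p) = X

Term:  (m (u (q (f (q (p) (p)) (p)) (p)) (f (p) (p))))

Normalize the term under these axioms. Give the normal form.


1. (m (u (q (f (q (p) (p)) (p)) (p)) (f (p) (p))))  →  (m (u (f (q (p) (p)) (p)) (f (p) (p))))
2. (m (u (f (q (p) (p)) (p)) (f (p) (p))))  →  (m (u (f (p) (p)) (f (p) (p))))

normal form = (m (u (f (p) (p)) (f (p) (p))))


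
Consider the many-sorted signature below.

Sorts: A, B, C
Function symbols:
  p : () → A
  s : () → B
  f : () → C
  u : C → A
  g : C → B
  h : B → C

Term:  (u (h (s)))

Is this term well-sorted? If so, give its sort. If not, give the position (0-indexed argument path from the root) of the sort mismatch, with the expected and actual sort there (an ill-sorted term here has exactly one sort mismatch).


    (s) : B
  (h (s)) : C
(u (h (s))) : A

well-sorted; sort = A


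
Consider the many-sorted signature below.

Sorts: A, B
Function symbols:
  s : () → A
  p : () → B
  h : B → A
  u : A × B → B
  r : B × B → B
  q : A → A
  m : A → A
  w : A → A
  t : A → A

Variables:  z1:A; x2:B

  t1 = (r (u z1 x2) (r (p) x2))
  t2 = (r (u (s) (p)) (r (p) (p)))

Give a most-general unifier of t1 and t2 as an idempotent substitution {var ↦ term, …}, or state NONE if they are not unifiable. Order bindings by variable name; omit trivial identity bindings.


{x2 ↦ (p), z1 ↦ (s)}


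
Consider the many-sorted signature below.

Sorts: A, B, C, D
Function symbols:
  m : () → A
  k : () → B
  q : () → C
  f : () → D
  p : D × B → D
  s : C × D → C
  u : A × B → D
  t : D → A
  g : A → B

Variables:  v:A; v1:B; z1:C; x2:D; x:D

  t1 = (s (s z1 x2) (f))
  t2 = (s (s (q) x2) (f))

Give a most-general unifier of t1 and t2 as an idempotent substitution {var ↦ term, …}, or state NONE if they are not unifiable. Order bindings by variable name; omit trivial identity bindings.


{z1 ↦ (q)}


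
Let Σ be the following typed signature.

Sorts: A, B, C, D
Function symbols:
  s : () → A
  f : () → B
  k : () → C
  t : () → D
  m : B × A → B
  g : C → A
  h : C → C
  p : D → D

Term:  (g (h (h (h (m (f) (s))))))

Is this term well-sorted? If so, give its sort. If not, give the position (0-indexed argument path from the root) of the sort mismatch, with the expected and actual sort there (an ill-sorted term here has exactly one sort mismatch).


          (f) : B
          (s) : A
        (m (f) (s)) : B
      (h (m (f) (s))) : ✗ arg 0 at [0, 0, 0, 0] has sort B, expected C

ill-sorted at position [0, 0, 0, 0]: expected C, got B


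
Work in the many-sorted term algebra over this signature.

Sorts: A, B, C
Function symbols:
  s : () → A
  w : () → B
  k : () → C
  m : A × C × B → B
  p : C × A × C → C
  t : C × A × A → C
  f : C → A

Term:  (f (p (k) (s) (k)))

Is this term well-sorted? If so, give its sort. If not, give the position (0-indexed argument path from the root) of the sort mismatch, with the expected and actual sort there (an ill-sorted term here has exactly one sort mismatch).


well-sorted; sort = A

    (k) : C
    (s) : A
    (k) : C
  (p (k) (s) (k)) : C
(f (p (k) (s) (k))) : A


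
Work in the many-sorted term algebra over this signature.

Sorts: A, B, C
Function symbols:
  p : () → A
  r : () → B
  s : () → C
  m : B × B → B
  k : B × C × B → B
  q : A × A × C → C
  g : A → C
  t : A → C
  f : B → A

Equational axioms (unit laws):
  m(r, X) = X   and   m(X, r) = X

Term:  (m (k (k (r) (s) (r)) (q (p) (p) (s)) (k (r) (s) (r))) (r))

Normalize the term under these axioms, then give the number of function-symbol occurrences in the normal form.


1. (m (k (k (r) (s) (r)) (q (p) (p) (s)) (k (r) (s) (r))) (r))  →  (k (k (r) (s) (r)) (q (p) (p) (s)) (k (r) (s) (r)))
normal form: (k (k (r) (s) (r)) (q (p) (p) (s)) (k (r) (s) (r)))

size = 13


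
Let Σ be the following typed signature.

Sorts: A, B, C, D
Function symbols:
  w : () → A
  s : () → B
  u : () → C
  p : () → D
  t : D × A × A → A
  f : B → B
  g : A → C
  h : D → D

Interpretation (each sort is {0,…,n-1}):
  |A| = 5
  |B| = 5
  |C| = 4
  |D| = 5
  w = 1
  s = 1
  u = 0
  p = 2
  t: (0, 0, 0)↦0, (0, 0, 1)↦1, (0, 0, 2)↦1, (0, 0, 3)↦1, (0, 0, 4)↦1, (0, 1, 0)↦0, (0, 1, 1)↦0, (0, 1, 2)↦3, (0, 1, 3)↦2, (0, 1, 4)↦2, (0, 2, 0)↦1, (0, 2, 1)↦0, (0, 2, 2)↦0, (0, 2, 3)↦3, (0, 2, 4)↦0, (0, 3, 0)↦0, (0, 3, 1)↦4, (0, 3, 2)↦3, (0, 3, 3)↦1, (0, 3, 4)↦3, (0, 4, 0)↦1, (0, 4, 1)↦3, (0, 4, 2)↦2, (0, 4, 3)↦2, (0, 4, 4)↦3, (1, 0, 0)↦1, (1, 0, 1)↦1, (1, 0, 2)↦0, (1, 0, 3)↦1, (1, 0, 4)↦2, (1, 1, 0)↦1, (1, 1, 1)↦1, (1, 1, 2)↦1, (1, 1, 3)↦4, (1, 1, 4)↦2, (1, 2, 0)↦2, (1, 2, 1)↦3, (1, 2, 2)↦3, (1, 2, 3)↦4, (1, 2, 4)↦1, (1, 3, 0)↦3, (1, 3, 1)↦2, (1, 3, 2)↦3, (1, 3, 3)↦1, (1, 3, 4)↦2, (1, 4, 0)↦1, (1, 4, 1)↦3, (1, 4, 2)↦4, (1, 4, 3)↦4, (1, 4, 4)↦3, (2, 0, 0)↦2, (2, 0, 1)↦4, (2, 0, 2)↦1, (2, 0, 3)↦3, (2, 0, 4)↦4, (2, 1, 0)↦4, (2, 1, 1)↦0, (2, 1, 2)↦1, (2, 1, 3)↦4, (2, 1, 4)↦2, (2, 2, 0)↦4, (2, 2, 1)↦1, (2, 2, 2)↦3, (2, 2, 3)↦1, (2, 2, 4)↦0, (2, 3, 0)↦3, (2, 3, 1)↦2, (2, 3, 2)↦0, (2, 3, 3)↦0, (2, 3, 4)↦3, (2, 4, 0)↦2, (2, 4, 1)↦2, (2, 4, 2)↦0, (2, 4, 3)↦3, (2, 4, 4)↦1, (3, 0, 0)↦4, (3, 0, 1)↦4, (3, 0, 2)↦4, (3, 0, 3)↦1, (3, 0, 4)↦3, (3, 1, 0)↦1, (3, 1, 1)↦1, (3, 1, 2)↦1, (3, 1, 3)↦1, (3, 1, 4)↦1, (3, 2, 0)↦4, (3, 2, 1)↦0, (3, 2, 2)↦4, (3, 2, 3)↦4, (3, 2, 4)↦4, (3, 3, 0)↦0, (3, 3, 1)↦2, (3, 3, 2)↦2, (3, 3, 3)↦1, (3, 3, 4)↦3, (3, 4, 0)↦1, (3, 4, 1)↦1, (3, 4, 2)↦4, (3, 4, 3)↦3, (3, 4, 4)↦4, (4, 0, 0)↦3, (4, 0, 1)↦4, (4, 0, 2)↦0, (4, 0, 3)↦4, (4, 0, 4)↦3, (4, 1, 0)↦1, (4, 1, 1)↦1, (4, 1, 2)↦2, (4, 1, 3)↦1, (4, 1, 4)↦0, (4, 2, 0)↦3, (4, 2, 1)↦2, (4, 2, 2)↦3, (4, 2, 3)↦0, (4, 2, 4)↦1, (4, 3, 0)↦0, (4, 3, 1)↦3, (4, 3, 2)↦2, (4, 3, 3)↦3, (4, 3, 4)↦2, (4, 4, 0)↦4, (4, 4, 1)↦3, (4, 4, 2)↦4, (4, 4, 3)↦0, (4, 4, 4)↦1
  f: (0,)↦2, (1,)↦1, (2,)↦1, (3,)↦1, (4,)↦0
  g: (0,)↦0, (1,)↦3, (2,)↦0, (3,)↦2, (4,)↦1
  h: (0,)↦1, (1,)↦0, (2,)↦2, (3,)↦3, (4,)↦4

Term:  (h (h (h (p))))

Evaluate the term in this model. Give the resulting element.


value = 2

  p = 2
  (h (p)) = h(2,) = 2
  (h (h (p))) = h(2,) = 2
  (h (h (h (p)))) = h(2,) = 2


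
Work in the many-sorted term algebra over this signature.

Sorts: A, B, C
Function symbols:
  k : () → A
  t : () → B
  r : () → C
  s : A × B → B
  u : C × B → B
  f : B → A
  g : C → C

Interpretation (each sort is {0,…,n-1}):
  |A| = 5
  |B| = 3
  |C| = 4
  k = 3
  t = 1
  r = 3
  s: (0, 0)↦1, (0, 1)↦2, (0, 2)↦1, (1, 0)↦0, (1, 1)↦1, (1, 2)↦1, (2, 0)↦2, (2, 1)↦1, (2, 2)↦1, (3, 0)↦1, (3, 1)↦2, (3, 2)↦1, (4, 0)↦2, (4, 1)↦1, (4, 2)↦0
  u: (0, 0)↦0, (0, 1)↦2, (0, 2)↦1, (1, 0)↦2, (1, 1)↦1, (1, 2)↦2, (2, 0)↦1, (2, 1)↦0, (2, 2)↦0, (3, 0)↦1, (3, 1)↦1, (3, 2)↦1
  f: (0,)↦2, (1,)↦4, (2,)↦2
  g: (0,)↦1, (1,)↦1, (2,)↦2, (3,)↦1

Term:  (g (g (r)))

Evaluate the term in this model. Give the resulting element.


value = 1

  r = 3
  (g (r)) = g(3,) = 1
  (g (g (r))) = g(1,) = 1


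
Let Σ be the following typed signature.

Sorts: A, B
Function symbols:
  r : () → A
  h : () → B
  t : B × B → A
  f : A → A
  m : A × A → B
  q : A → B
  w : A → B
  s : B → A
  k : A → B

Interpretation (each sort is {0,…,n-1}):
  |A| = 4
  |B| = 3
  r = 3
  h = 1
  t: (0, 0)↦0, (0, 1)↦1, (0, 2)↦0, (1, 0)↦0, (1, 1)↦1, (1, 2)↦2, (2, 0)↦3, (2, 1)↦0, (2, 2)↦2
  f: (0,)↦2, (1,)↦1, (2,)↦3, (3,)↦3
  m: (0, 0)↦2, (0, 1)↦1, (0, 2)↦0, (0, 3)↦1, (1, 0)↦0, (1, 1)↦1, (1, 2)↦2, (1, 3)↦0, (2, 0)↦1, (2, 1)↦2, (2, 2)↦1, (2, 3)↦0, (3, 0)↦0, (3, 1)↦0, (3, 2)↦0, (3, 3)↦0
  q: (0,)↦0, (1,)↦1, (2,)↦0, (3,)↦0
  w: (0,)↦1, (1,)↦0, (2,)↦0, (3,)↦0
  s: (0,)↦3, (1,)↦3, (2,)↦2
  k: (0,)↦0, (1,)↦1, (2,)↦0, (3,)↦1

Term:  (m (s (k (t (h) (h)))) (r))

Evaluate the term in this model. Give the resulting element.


  h = 1
  h = 1
  (t (h) (h)) = t(1, 1) = 1
  (k (t (h) (h))) = k(1,) = 1
  (s (k (t (h) (h)))) = s(1,) = 3
  r = 3
  (m (s (k (t (h) (h)))) (r)) = m(3, 3) = 0

value = 0


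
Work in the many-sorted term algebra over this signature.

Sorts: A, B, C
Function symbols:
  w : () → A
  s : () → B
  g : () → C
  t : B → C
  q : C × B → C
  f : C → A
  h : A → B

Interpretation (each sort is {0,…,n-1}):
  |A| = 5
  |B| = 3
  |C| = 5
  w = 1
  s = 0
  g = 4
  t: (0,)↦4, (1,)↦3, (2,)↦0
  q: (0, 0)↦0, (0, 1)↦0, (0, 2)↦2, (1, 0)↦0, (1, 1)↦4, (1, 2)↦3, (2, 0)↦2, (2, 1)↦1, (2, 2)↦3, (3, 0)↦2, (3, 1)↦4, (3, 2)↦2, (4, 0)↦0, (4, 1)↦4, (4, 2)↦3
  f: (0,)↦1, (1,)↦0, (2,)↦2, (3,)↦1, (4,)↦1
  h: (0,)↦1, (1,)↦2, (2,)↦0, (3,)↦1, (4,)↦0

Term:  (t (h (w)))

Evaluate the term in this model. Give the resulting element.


  w = 1
  (h (w)) = h(1,) = 2
  (t (h (w))) = t(2,) = 0

value = 0


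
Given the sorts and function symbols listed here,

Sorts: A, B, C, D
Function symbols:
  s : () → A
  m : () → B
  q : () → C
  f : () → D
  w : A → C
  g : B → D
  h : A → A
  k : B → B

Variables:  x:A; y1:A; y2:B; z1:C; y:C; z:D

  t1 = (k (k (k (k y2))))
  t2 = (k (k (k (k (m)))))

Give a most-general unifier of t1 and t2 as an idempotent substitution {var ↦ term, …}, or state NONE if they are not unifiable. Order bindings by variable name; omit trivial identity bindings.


{y2 ↦ (m)}


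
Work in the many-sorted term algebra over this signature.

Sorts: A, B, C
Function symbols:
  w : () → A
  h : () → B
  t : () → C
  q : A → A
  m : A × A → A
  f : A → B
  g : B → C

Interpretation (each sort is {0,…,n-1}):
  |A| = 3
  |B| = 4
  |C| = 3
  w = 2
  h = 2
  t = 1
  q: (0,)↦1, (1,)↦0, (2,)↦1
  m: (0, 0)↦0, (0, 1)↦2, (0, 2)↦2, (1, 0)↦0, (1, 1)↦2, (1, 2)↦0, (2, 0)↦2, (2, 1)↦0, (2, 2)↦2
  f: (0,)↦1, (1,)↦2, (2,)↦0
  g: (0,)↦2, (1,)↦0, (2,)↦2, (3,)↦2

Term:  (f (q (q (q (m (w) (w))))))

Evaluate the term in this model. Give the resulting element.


  w = 2
  w = 2
  (m (w) (w)) = m(2, 2) = 2
  (q (m (w) (w))) = q(2,) = 1
  (q (q (m (w) (w)))) = q(1,) = 0
  (q (q (q (m (w) (w))))) = q(0,) = 1
  (f (q (q (q (m (w) (w)))))) = f(1,) = 2

value = 2


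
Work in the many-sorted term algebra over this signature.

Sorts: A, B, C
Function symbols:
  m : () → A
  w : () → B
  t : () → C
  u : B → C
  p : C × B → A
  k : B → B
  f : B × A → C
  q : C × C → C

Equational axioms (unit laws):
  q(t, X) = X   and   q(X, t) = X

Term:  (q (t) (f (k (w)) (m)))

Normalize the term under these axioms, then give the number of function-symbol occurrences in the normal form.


size = 4

1. (q (t) (f (k (w)) (m)))  →  (f (k (w)) (m))
normal form: (f (k (w)) (m))
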